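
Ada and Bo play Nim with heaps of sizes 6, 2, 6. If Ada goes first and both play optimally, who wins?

Ada wins

Write each in binary and XOR column by column:
  110  (6)
  010  (2)
  110  (6)
  ---
  010  (2)
The nim-sum is 2 ≠ 0, so this is an N-position: the player to move can win; Ada has a winning move.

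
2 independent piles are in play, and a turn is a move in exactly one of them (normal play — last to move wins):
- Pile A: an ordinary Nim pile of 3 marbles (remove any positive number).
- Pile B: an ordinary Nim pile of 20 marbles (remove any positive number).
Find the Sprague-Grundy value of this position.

Pile A is a plain Nim pile of size 3, so its Grundy value is 3.
Pile B is a plain Nim pile of size 20, so its Grundy value is 20.
By the Sprague-Grundy theorem, the Grundy value of a sum of independent games is the XOR of the component values.
Combined value = 3 ⊕ 20 = 23.

23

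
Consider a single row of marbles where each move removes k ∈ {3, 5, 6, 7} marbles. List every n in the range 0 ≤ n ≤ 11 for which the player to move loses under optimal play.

Build the Grundy sequence with g(k) = mex{g(k−s) : s ∈ {3, 5, 6, 7}, s ≤ k}:
g(0) = mex{} = 0
g(1) = mex{} = 0
g(2) = mex{} = 0
g(3) = mex{0} = 1
g(4) = mex{0} = 1
g(5) = mex{0} = 1
g(6) = mex{0,1} = 2
g(7) = mex{0,1} = 2
g(8) = mex{0,1} = 2
g(9) = mex{0,1,2} = 3
g(10) = mex{1,2} = 0
g(11) = mex{1,2} = 0
The P-positions (g = 0) in 0..11 are 0, 1, 2, 10, 11.

0, 1, 2, 10, 11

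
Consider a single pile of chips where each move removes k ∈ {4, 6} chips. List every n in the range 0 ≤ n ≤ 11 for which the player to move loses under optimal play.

Compute g(0), g(1), … for moves {4, 6}:
k:     0  1  2  3  4  5  6  7  8  9 10 11
g(k):  0  0  0  0  1  1  1  1  2  2  0  0
The P-positions (g = 0) in 0..11 are 0, 1, 2, 3, 10, 11.

0, 1, 2, 3, 10, 11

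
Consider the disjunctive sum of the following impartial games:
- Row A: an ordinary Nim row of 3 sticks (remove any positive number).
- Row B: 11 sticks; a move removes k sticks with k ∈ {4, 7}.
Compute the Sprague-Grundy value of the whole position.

3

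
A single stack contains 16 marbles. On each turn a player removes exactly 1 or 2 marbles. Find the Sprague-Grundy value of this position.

1

Grundy values for subtraction set {1, 2}:
k:     0  1  2  3  4  5  6  7  8  9 10 11 12 13 14 15 16
g(k):  0  1  2  0  1  2  0  1  2  0  1  2  0  1  2  0  1
So g(16) = 1.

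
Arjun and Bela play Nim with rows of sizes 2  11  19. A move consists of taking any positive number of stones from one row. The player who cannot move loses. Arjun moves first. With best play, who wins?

Arjun wins

Compute the nim-sum pairwise:
2 ^ 11 = 9
9 ^ 19 = 26
The nim-sum is 26 ≠ 0, so this is an N-position: the player to move can win; Arjun has a winning move.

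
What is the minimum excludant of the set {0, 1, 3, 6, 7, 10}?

The values 0, 1 are all present; 2 is the first non-negative integer missing from the set.

2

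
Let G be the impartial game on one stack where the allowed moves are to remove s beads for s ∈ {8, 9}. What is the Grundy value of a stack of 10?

1

Build the Grundy sequence with g(k) = mex{g(k−s) : s ∈ {8, 9}, s ≤ k}:
k:     0  1  2  3  4  5  6  7  8  9 10
g(k):  0  0  0  0  0  0  0  0  1  1  1
So g(10) = 1.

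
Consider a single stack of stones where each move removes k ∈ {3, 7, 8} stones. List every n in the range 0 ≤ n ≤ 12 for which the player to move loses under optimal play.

Grundy values for subtraction set {3, 7, 8}:
g(0) = mex{} = 0
g(1) = mex{} = 0
g(2) = mex{} = 0
g(3) = mex{0} = 1
g(4) = mex{0} = 1
g(5) = mex{0} = 1
g(6) = mex{1} = 0
g(7) = mex{0,1} = 2
g(8) = mex{0,1} = 2
g(9) = mex{0} = 1
g(10) = mex{0,1,2} = 3
g(11) = mex{1,2} = 0
g(12) = mex{1} = 0
The P-positions (g = 0) in 0..12 are 0, 1, 2, 6, 11, 12.

0, 1, 2, 6, 11, 12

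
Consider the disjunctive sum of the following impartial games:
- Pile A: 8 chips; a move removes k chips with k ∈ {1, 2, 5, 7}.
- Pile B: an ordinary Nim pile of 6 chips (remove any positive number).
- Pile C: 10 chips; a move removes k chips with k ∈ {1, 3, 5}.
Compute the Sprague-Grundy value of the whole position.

4

Build the Grundy sequence for pile A with g(k) = mex{g(k−s) : s ∈ {1, 2, 5, 7}, s ≤ k}:
k:     0  1  2  3  4  5  6  7  8
g(k):  0  1  2  0  1  2  0  1  2
So g(8) = 2.
Pile B is a plain Nim pile of size 6, so its Grundy value is 6.
Build the Grundy sequence for pile C with g(k) = mex{g(k−s) : s ∈ {1, 3, 5}, s ≤ k}:
k:     0  1  2  3  4  5  6  7  8  9 10
g(k):  0  1  0  1  0  1  0  1  0  1  0
So g(10) = 0.
The value of a disjunctive sum is the nim-sum of the parts.
Combined value = 2 XOR 6 XOR 0 = 4.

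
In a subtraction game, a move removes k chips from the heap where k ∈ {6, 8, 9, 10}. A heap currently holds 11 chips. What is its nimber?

1

Build the Grundy sequence with g(k) = mex{g(k−s) : s ∈ {6, 8, 9, 10}, s ≤ k}:
k:     0  1  2  3  4  5  6  7  8  9 10 11
g(k):  0  0  0  0  0  0  1  1  1  1  1  1
So g(11) = 1.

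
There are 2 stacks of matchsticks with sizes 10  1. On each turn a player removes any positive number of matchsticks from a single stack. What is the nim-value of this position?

11

Write each in binary and XOR column by column:
  1010  (10)
  0001  (1)
  ----
  1011  (11)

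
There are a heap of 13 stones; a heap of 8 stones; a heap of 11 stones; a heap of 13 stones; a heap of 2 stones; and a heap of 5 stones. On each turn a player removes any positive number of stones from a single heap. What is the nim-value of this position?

4

Compute the nim-sum pairwise:
13 ^ 8 = 5
5 ^ 11 = 14
14 ^ 13 = 3
3 ^ 2 = 1
1 ^ 5 = 4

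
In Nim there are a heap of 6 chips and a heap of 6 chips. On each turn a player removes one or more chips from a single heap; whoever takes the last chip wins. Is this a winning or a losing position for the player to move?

Compute the nim-sum pairwise:
6 ⊕ 6 = 0
The nim-sum is 0, so this is a P-position: the player to move is in a losing position under optimal play.

Losing position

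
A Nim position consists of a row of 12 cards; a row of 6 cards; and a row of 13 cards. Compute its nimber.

7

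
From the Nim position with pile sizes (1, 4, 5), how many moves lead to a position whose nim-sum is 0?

Compute the nim-sum pairwise:
1 ^ 4 = 5
5 ^ 5 = 0
The nim-sum is already 0, so every move leaves a nonzero nim-sum — there are no winning moves.

0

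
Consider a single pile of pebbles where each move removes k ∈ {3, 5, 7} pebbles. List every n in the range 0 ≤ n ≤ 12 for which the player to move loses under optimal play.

0, 1, 2, 10, 11, 12

Build the Grundy sequence with g(k) = mex{g(k−s) : s ∈ {3, 5, 7}, s ≤ k}:
k:     0  1  2  3  4  5  6  7  8  9 10 11 12
g(k):  0  0  0  1  1  1  2  2  2  3  0  0  0
The P-positions (g = 0) in 0..12 are 0, 1, 2, 10, 11, 12.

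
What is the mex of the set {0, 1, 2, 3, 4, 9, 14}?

The values 0, 1, 2, 3, 4 are all present; 5 is the first non-negative integer missing from the set.

5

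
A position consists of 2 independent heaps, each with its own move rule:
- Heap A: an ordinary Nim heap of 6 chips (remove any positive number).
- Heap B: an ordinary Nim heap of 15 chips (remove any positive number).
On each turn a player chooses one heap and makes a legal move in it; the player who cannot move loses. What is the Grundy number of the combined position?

9

Heap A is a plain Nim heap of size 6, so its Grundy value is 6.
Heap B is a plain Nim heap of size 15, so its Grundy value is 15.
By the Sprague-Grundy theorem, the Grundy value of a sum of independent games is the XOR of the component values.
Combined value = 6 XOR 15 = 9.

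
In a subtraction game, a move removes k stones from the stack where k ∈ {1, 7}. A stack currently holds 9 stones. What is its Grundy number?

Compute g(0), g(1), … for moves {1, 7}:
k:     0  1  2  3  4  5  6  7  8  9
g(k):  0  1  0  1  0  1  0  1  0  1
So g(9) = 1.

1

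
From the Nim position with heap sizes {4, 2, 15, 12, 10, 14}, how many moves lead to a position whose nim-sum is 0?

1

Nim-sum: 4 ⊕ 2 ⊕ 15 ⊕ 12 ⊕ 10 ⊕ 14 = 1.
The overall nim-sum is X = 1. A heap of size p has a winning move iff p XOR X < p (reduce it to p XOR X).
  4: 4 XOR 1 = 5 ≥ 4 — no move.
  2: 2 XOR 1 = 3 ≥ 2 — no move.
  15: 15 XOR 1 = 14 < 15 — winning move (to 14).
  12: 12 XOR 1 = 13 ≥ 12 — no move.
  10: 10 XOR 1 = 11 ≥ 10 — no move.
  14: 14 XOR 1 = 15 ≥ 14 — no move.
That gives 1 winning move.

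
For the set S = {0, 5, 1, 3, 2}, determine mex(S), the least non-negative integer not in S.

4

The values 0, 1, 2, 3 are all present; 4 is the first non-negative integer missing from the set.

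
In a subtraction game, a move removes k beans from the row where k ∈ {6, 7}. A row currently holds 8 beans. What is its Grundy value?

1

Build the Grundy sequence with g(k) = mex{g(k−s) : s ∈ {6, 7}, s ≤ k}:
k:     0  1  2  3  4  5  6  7  8
g(k):  0  0  0  0  0  0  1  1  1
So g(8) = 1.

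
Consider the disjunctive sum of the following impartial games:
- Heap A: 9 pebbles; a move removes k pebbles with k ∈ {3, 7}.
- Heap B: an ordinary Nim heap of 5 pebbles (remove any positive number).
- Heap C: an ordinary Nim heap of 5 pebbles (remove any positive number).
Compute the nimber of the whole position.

For heap A, compute g(0), g(1), … with moves {3, 7}:
g(0) = mex{} = 0
g(1) = mex{} = 0
g(2) = mex{} = 0
g(3) = mex{0} = 1
g(4) = mex{0} = 1
g(5) = mex{0} = 1
g(6) = mex{1} = 0
g(7) = mex{0,1} = 2
g(8) = mex{0,1} = 2
g(9) = mex{0} = 1
So g(9) = 1.
Heap B is a plain Nim heap of size 5, so its Grundy value is 5.
Heap C is a plain Nim heap of size 5, so its Grundy value is 5.
By the Sprague-Grundy theorem, the Grundy value of a sum of independent games is the XOR of the component values.
Combined value = 1 XOR 5 XOR 5 = 1.

1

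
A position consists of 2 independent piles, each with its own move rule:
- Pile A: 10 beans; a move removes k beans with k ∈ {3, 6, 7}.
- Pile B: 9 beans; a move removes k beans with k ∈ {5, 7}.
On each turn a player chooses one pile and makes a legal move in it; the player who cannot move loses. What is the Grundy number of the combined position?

Grundy values for pile A (subtraction set {3, 6, 7}):
k:     0  1  2  3  4  5  6  7  8  9 10
g(k):  0  0  0  1  1  1  2  2  2  3  0
So g(10) = 0.
For pile B, compute g(0), g(1), … with moves {5, 7}:
g(0) = mex{} = 0
g(1) = mex{} = 0
g(2) = mex{} = 0
g(3) = mex{} = 0
g(4) = mex{} = 0
g(5) = mex{0} = 1
g(6) = mex{0} = 1
g(7) = mex{0} = 1
g(8) = mex{0} = 1
g(9) = mex{0} = 1
So g(9) = 1.
The value of a disjunctive sum is the nim-sum of the parts.
Combined value = 0 ⊕ 1 = 1.

1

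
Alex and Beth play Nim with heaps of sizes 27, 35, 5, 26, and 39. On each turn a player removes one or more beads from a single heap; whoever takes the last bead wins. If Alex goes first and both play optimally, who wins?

Beth wins

Write each in binary and XOR column by column:
  011011  (27)
  100011  (35)
  000101  (5)
  011010  (26)
  100111  (39)
  ------
  000000  (0)
The nim-sum is 0, so this is a P-position: the player to move is in a losing position under optimal play; Alex is about to move from it and so loses — Beth wins.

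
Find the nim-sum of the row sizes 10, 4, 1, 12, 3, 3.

In binary:
  1010  (10)
  0100  (4)
  0001  (1)
  1100  (12)
  0011  (3)
  0011  (3)
  ----
  0011  (3)

3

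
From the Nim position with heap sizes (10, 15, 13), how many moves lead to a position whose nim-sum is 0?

Compute the nim-sum pairwise:
10 ⊕ 15 = 5
5 ⊕ 13 = 8
The overall nim-sum is X = 8. A heap of size p has a winning move iff p XOR X < p (reduce it to p XOR X).
  10: 10 XOR 8 = 2 < 10 — winning move (to 2).
  15: 15 XOR 8 = 7 < 15 — winning move (to 7).
  13: 13 XOR 8 = 5 < 13 — winning move (to 5).
That gives 3 winning moves.

3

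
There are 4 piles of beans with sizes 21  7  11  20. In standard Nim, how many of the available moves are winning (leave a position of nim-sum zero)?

Nim-sum: 21 ⊕ 7 ⊕ 11 ⊕ 20 = 13.
The overall nim-sum is X = 13. A pile of size p has a winning move iff p XOR X < p (reduce it to p XOR X).
  21: 21 XOR 13 = 24 ≥ 21 — no move.
  7: 7 XOR 13 = 10 ≥ 7 — no move.
  11: 11 XOR 13 = 6 < 11 — winning move (to 6).
  20: 20 XOR 13 = 25 ≥ 20 — no move.
That gives 1 winning move.

1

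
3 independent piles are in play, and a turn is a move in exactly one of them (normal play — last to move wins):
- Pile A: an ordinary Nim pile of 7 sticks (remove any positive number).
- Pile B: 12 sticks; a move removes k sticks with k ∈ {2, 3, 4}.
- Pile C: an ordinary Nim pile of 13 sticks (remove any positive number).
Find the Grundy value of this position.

Pile A is a plain Nim pile of size 7, so its Grundy value is 7.
For pile B, compute g(0), g(1), … with moves {2, 3, 4}:
k:     0  1  2  3  4  5  6  7  8  9 10 11 12
g(k):  0  0  1  1  2  2  0  0  1  1  2  2  0
So g(12) = 0.
Pile C is a plain Nim pile of size 13, so its Grundy value is 13.
By the Sprague-Grundy theorem, the Grundy value of a sum of independent games is the XOR of the component values.
Combined value = 7 XOR 0 XOR 13 = 10.

10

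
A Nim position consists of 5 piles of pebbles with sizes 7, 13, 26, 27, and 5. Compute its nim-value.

14

Compute the nim-sum pairwise:
7 XOR 13 = 10
10 XOR 26 = 16
16 XOR 27 = 11
11 XOR 5 = 14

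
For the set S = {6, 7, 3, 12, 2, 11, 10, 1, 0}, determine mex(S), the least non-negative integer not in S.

The values 0, 1, 2, 3 are all present; 4 is the first non-negative integer missing from the set.

4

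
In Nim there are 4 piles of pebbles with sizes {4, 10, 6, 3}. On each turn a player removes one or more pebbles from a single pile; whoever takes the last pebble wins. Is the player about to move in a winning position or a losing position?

Winning position

Write each in binary and XOR column by column:
  0100  (4)
  1010  (10)
  0110  (6)
  0011  (3)
  ----
  1011  (11)
The nim-sum is 11 ≠ 0, so this is an N-position: the player to move can win.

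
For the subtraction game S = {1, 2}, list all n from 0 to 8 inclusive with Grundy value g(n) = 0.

0, 3, 6

Compute g(0), g(1), … for moves {1, 2}:
g(0) = mex{} = 0
g(1) = mex{0} = 1
g(2) = mex{0,1} = 2
g(3) = mex{1,2} = 0
g(4) = mex{0,2} = 1
g(5) = mex{0,1} = 2
g(6) = mex{1,2} = 0
g(7) = mex{0,2} = 1
g(8) = mex{0,1} = 2
The P-positions (g = 0) in 0..8 are 0, 3, 6.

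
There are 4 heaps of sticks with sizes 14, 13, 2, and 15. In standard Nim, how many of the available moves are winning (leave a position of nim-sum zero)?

3

Nim-sum: 14 XOR 13 XOR 2 XOR 15 = 14.
The overall nim-sum is X = 14. A heap of size p has a winning move iff p XOR X < p (reduce it to p XOR X).
  14: 14 XOR 14 = 0 < 14 — winning move (to 0).
  13: 13 XOR 14 = 3 < 13 — winning move (to 3).
  2: 2 XOR 14 = 12 ≥ 2 — no move.
  15: 15 XOR 14 = 1 < 15 — winning move (to 1).
That gives 3 winning moves.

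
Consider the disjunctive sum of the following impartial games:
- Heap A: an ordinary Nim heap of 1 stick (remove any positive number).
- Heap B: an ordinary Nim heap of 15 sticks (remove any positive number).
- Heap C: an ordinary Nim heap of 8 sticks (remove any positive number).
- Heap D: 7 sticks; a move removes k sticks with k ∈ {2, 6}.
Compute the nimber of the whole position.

Heap A is a plain Nim heap of size 1, so its Grundy value is 1.
Heap B is a plain Nim heap of size 15, so its Grundy value is 15.
Heap C is a plain Nim heap of size 8, so its Grundy value is 8.
Build the Grundy sequence for heap D with g(k) = mex{g(k−s) : s ∈ {2, 6}, s ≤ k}:
g(0) = mex{} = 0
g(1) = mex{} = 0
g(2) = mex{0} = 1
g(3) = mex{0} = 1
g(4) = mex{1} = 0
g(5) = mex{1} = 0
g(6) = mex{0} = 1
g(7) = mex{0} = 1
So g(7) = 1.
The value of a disjunctive sum is the nim-sum of the parts.
Combined value = 1 ⊕ 15 ⊕ 8 ⊕ 1 = 7.

7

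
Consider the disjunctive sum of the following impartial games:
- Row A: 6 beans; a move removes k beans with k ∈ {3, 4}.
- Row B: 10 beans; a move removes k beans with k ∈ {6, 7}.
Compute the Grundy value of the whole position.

3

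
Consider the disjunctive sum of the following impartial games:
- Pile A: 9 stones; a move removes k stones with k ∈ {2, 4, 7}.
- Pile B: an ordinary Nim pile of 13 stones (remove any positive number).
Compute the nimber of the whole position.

Grundy values for pile A (subtraction set {2, 4, 7}):
g(0) = mex{} = 0
g(1) = mex{} = 0
g(2) = mex{0} = 1
g(3) = mex{0} = 1
g(4) = mex{0,1} = 2
g(5) = mex{0,1} = 2
g(6) = mex{1,2} = 0
g(7) = mex{0,1,2} = 3
g(8) = mex{0,2} = 1
g(9) = mex{1,2,3} = 0
So g(9) = 0.
Pile B is a plain Nim pile of size 13, so its Grundy value is 13.
By the Sprague-Grundy theorem, the Grundy value of a sum of independent games is the XOR of the component values.
Combined value = 0 XOR 13 = 13.

13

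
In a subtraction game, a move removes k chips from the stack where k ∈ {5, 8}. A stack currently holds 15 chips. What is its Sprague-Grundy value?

0

Build the Grundy sequence with g(k) = mex{g(k−s) : s ∈ {5, 8}, s ≤ k}:
k:     0  1  2  3  4  5  6  7  8  9 10 11 12 13 14 15
g(k):  0  0  0  0  0  1  1  1  1  1  2  2  2  0  0  0
So g(15) = 0.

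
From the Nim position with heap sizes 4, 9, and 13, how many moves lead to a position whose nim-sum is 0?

Nim-sum: 4 XOR 9 XOR 13 = 0.
The nim-sum is already 0, so every move leaves a nonzero nim-sum — there are no winning moves.

0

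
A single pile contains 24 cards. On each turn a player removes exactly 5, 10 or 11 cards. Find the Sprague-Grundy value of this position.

1

Compute g(0), g(1), … for moves {5, 10, 11}:
k:     0  1  2  3  4  5  6  7  8  9 10 11 12 13 14 15 16 17 18 19 20 21 22 23 24
g(k):  0  0  0  0  0  1  1  1  1  1  2  2  2  2  2  3  0  0  0  0  0  1  1  1  1
So g(24) = 1.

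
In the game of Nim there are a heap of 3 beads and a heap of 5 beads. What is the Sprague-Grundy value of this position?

6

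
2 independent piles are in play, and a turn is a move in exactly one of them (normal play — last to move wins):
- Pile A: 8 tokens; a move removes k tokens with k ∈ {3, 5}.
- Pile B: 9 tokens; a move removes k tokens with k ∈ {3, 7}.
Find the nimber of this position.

For pile A, compute g(0), g(1), … with moves {3, 5}:
k:     0  1  2  3  4  5  6  7  8
g(k):  0  0  0  1  1  1  2  2  0
So g(8) = 0.
Build the Grundy sequence for pile B with g(k) = mex{g(k−s) : s ∈ {3, 7}, s ≤ k}:
k:     0  1  2  3  4  5  6  7  8  9
g(k):  0  0  0  1  1  1  0  2  2  1
So g(9) = 1.
By the Sprague-Grundy theorem, the Grundy value of a sum of independent games is the XOR of the component values.
Combined value = 0 ⊕ 1 = 1.

1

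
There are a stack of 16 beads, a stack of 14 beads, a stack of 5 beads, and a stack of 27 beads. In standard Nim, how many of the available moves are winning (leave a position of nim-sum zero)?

0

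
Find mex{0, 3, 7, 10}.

1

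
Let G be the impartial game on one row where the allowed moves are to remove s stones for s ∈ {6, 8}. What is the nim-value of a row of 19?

0

Grundy values for subtraction set {6, 8}:
k:     0  1  2  3  4  5  6  7  8  9 10 11 12 13 14 15 16 17 18 19
g(k):  0  0  0  0  0  0  1  1  1  1  1  1  2  2  0  0  0  0  0  0
So g(19) = 0.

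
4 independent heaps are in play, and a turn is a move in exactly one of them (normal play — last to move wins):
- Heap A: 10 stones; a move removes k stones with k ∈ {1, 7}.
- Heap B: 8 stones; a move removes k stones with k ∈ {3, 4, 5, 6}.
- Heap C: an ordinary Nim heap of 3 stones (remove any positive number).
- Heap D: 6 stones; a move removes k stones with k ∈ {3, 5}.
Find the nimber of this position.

3

Grundy values for heap A (subtraction set {1, 7}):
k:     0  1  2  3  4  5  6  7  8  9 10
g(k):  0  1  0  1  0  1  0  1  0  1  0
So g(10) = 0.
Grundy values for heap B (subtraction set {3, 4, 5, 6}):
g(0) = mex{} = 0
g(1) = mex{} = 0
g(2) = mex{} = 0
g(3) = mex{0} = 1
g(4) = mex{0} = 1
g(5) = mex{0} = 1
g(6) = mex{0,1} = 2
g(7) = mex{0,1} = 2
g(8) = mex{0,1} = 2
So g(8) = 2.
Heap C is a plain Nim heap of size 3, so its Grundy value is 3.
For heap D, compute g(0), g(1), … with moves {3, 5}:
k:     0  1  2  3  4  5  6
g(k):  0  0  0  1  1  1  2
So g(6) = 2.
By the Sprague-Grundy theorem, the Grundy value of a sum of independent games is the XOR of the component values.
Combined value = 0 ⊕ 2 ⊕ 3 ⊕ 2 = 3.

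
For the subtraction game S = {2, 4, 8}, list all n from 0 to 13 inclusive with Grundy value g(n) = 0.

0, 1, 6, 7, 12, 13

Build the Grundy sequence with g(k) = mex{g(k−s) : s ∈ {2, 4, 8}, s ≤ k}:
g(0) = mex{} = 0
g(1) = mex{} = 0
g(2) = mex{0} = 1
g(3) = mex{0} = 1
g(4) = mex{0,1} = 2
g(5) = mex{0,1} = 2
g(6) = mex{1,2} = 0
g(7) = mex{1,2} = 0
g(8) = mex{0,2} = 1
g(9) = mex{0,2} = 1
g(10) = mex{0,1} = 2
g(11) = mex{0,1} = 2
g(12) = mex{1,2} = 0
g(13) = mex{1,2} = 0
The P-positions (g = 0) in 0..13 are 0, 1, 6, 7, 12, 13.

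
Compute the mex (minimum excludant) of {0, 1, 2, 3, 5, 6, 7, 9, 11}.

4

The values 0, 1, 2, 3 are all present; 4 is the first non-negative integer missing from the set.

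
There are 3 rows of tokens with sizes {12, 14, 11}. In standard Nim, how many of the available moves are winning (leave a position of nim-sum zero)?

Bitwise XOR of the heap sizes:
  1100  (12)
  1110  (14)
  1011  (11)
  ----
  1001  (9)
The overall nim-sum is X = 9. A row of size p has a winning move iff p XOR X < p (reduce it to p XOR X).
  12: 12 XOR 9 = 5 < 12 — winning move (to 5).
  14: 14 XOR 9 = 7 < 14 — winning move (to 7).
  11: 11 XOR 9 = 2 < 11 — winning move (to 2).
That gives 3 winning moves.

3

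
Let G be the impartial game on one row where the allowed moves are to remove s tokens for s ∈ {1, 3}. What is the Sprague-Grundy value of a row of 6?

0

Compute g(0), g(1), … for moves {1, 3}:
k:     0  1  2  3  4  5  6
g(k):  0  1  0  1  0  1  0
So g(6) = 0.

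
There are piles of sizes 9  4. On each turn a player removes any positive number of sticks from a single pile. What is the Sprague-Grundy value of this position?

Compute the nim-sum pairwise:
9 ⊕ 4 = 13

13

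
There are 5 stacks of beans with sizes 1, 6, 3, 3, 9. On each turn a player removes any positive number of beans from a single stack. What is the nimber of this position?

14

Write each in binary and XOR column by column:
  0001  (1)
  0110  (6)
  0011  (3)
  0011  (3)
  1001  (9)
  ----
  1110  (14)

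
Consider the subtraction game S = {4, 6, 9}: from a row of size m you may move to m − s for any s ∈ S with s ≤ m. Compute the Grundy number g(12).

3

Grundy values for subtraction set {4, 6, 9}:
g(0) = mex{} = 0
g(1) = mex{} = 0
g(2) = mex{} = 0
g(3) = mex{} = 0
g(4) = mex{0} = 1
g(5) = mex{0} = 1
g(6) = mex{0} = 1
g(7) = mex{0} = 1
g(8) = mex{0,1} = 2
g(9) = mex{0,1} = 2
g(10) = mex{0,1} = 2
g(11) = mex{0,1} = 2
g(12) = mex{0,1,2} = 3
So g(12) = 3.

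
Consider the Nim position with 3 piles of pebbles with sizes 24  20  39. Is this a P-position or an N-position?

N-position

In binary:
  011000  (24)
  010100  (20)
  100111  (39)
  ------
  101011  (43)
The nim-sum is 43 ≠ 0, so this is an N-position: the player to move can win.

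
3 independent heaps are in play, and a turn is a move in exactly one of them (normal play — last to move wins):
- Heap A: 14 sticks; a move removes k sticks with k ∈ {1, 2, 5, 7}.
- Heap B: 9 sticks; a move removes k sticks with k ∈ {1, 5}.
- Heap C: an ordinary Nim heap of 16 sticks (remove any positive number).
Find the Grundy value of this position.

Grundy values for heap A (subtraction set {1, 2, 5, 7}):
g(0) = mex{} = 0
g(1) = mex{0} = 1
g(2) = mex{0,1} = 2
g(3) = mex{1,2} = 0
g(4) = mex{0,2} = 1
g(5) = mex{0,1} = 2
g(6) = mex{1,2} = 0
g(7) = mex{0,2} = 1
g(8) = mex{0,1} = 2
g(9) = mex{1,2} = 0
g(10) = mex{0,2} = 1
g(11) = mex{0,1} = 2
g(12) = mex{1,2} = 0
g(13) = mex{0,2} = 1
g(14) = mex{0,1} = 2
So g(14) = 2.
Build the Grundy sequence for heap B with g(k) = mex{g(k−s) : s ∈ {1, 5}, s ≤ k}:
g(0) = mex{} = 0
g(1) = mex{0} = 1
g(2) = mex{1} = 0
g(3) = mex{0} = 1
g(4) = mex{1} = 0
g(5) = mex{0} = 1
g(6) = mex{1} = 0
g(7) = mex{0} = 1
g(8) = mex{1} = 0
g(9) = mex{0} = 1
So g(9) = 1.
Heap C is a plain Nim heap of size 16, so its Grundy value is 16.
The value of a disjunctive sum is the nim-sum of the parts.
Combined value = 2 ⊕ 1 ⊕ 16 = 19.

19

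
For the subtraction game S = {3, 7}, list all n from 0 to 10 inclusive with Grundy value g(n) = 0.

0, 1, 2, 6, 10

Grundy values for subtraction set {3, 7}:
k:     0  1  2  3  4  5  6  7  8  9 10
g(k):  0  0  0  1  1  1  0  2  2  1  0
The P-positions (g = 0) in 0..10 are 0, 1, 2, 6, 10.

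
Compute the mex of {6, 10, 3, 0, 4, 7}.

0 is in the set but 1 is not, so the mex is 1.

1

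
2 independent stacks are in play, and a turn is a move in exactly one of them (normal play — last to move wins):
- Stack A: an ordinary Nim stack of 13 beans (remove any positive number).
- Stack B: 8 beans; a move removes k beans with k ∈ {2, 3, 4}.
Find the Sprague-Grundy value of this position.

12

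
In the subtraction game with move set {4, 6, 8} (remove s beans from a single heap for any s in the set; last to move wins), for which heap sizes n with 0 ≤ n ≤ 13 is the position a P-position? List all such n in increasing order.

Grundy values for subtraction set {4, 6, 8}:
k:     0  1  2  3  4  5  6  7  8  9 10 11 12 13
g(k):  0  0  0  0  1  1  1  1  2  2  2  2  0  0
The P-positions (g = 0) in 0..13 are 0, 1, 2, 3, 12, 13.

0, 1, 2, 3, 12, 13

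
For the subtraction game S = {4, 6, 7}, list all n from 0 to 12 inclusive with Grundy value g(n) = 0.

Compute g(0), g(1), … for moves {4, 6, 7}:
g(0) = mex{} = 0
g(1) = mex{} = 0
g(2) = mex{} = 0
g(3) = mex{} = 0
g(4) = mex{0} = 1
g(5) = mex{0} = 1
g(6) = mex{0} = 1
g(7) = mex{0} = 1
g(8) = mex{0,1} = 2
g(9) = mex{0,1} = 2
g(10) = mex{0,1} = 2
g(11) = mex{1} = 0
g(12) = mex{1,2} = 0
The P-positions (g = 0) in 0..12 are 0, 1, 2, 3, 11, 12.

0, 1, 2, 3, 11, 12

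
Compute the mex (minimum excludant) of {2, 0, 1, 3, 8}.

4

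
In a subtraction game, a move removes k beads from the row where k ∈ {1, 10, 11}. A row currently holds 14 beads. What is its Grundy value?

Compute g(0), g(1), … for moves {1, 10, 11}:
g(0) = mex{} = 0
g(1) = mex{0} = 1
g(2) = mex{1} = 0
g(3) = mex{0} = 1
g(4) = mex{1} = 0
g(5) = mex{0} = 1
g(6) = mex{1} = 0
g(7) = mex{0} = 1
g(8) = mex{1} = 0
g(9) = mex{0} = 1
g(10) = mex{0,1} = 2
g(11) = mex{0,1,2} = 3
g(12) = mex{0,1,3} = 2
g(13) = mex{0,1,2} = 3
g(14) = mex{0,1,3} = 2
So g(14) = 2.

2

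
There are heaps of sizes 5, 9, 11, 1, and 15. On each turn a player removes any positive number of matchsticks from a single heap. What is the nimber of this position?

Bitwise XOR of the heap sizes:
  0101  (5)
  1001  (9)
  1011  (11)
  0001  (1)
  1111  (15)
  ----
  1001  (9)

9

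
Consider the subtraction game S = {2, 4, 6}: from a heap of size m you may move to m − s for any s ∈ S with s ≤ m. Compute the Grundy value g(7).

Compute g(0), g(1), … for moves {2, 4, 6}:
k:     0  1  2  3  4  5  6  7
g(k):  0  0  1  1  2  2  3  3
So g(7) = 3.

3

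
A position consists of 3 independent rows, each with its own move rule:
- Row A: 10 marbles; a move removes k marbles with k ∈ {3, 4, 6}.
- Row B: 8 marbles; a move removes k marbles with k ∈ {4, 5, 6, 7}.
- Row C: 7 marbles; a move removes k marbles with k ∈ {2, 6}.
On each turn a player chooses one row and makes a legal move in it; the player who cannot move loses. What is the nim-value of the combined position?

3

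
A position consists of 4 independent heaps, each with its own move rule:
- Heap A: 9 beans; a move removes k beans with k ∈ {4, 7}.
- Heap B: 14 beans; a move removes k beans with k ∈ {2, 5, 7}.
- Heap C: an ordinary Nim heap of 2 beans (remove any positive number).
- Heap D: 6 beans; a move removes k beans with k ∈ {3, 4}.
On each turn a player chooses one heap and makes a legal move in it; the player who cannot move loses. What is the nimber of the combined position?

2

For heap A, compute g(0), g(1), … with moves {4, 7}:
g(0) = mex{} = 0
g(1) = mex{} = 0
g(2) = mex{} = 0
g(3) = mex{} = 0
g(4) = mex{0} = 1
g(5) = mex{0} = 1
g(6) = mex{0} = 1
g(7) = mex{0} = 1
g(8) = mex{0,1} = 2
g(9) = mex{0,1} = 2
So g(9) = 2.
For heap B, compute g(0), g(1), … with moves {2, 5, 7}:
k:     0  1  2  3  4  5  6  7  8  9 10 11 12 13 14
g(k):  0  0  1  1  0  2  1  3  2  2  0  3  1  0  0
So g(14) = 0.
Heap C is a plain Nim heap of size 2, so its Grundy value is 2.
Grundy values for heap D (subtraction set {3, 4}):
g(0) = mex{} = 0
g(1) = mex{} = 0
g(2) = mex{} = 0
g(3) = mex{0} = 1
g(4) = mex{0} = 1
g(5) = mex{0} = 1
g(6) = mex{0,1} = 2
So g(6) = 2.
The value of a disjunctive sum is the nim-sum of the parts.
Combined value = 2 XOR 0 XOR 2 XOR 2 = 2.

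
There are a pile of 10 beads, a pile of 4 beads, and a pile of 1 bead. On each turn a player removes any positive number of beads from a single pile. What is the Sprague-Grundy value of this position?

15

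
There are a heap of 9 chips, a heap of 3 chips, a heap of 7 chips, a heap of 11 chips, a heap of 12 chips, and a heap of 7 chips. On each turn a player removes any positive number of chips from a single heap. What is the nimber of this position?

13

In binary:
  1001  (9)
  0011  (3)
  0111  (7)
  1011  (11)
  1100  (12)
  0111  (7)
  ----
  1101  (13)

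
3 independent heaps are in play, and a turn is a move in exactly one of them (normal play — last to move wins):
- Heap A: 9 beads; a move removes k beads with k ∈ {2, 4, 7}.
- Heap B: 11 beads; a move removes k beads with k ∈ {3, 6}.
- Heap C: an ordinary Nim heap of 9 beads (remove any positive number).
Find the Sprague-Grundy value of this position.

9

For heap A, compute g(0), g(1), … with moves {2, 4, 7}:
g(0) = mex{} = 0
g(1) = mex{} = 0
g(2) = mex{0} = 1
g(3) = mex{0} = 1
g(4) = mex{0,1} = 2
g(5) = mex{0,1} = 2
g(6) = mex{1,2} = 0
g(7) = mex{0,1,2} = 3
g(8) = mex{0,2} = 1
g(9) = mex{1,2,3} = 0
So g(9) = 0.
Build the Grundy sequence for heap B with g(k) = mex{g(k−s) : s ∈ {3, 6}, s ≤ k}:
g(0) = mex{} = 0
g(1) = mex{} = 0
g(2) = mex{} = 0
g(3) = mex{0} = 1
g(4) = mex{0} = 1
g(5) = mex{0} = 1
g(6) = mex{0,1} = 2
g(7) = mex{0,1} = 2
g(8) = mex{0,1} = 2
g(9) = mex{1,2} = 0
g(10) = mex{1,2} = 0
g(11) = mex{1,2} = 0
So g(11) = 0.
Heap C is a plain Nim heap of size 9, so its Grundy value is 9.
The value of a disjunctive sum is the nim-sum of the parts.
Combined value = 0 XOR 0 XOR 9 = 9.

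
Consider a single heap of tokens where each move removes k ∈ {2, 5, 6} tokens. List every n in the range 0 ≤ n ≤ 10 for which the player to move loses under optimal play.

0, 1, 4, 8

Build the Grundy sequence with g(k) = mex{g(k−s) : s ∈ {2, 5, 6}, s ≤ k}:
g(0) = mex{} = 0
g(1) = mex{} = 0
g(2) = mex{0} = 1
g(3) = mex{0} = 1
g(4) = mex{1} = 0
g(5) = mex{0,1} = 2
g(6) = mex{0} = 1
g(7) = mex{0,1,2} = 3
g(8) = mex{1} = 0
g(9) = mex{0,1,3} = 2
g(10) = mex{0,2} = 1
The P-positions (g = 0) in 0..10 are 0, 1, 4, 8.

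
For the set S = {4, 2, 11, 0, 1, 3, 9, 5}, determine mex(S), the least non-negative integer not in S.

6

The values 0, 1, 2, 3, 4, 5 are all present; 6 is the first non-negative integer missing from the set.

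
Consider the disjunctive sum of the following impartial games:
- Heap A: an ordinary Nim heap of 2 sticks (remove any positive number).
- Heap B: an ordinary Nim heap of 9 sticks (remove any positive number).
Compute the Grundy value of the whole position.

Heap A is a plain Nim heap of size 2, so its Grundy value is 2.
Heap B is a plain Nim heap of size 9, so its Grundy value is 9.
The value of a disjunctive sum is the nim-sum of the parts.
Combined value = 2 ⊕ 9 = 11.

11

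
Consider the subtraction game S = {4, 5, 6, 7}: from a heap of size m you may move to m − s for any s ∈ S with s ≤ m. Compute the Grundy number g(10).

2

Build the Grundy sequence with g(k) = mex{g(k−s) : s ∈ {4, 5, 6, 7}, s ≤ k}:
g(0) = mex{} = 0
g(1) = mex{} = 0
g(2) = mex{} = 0
g(3) = mex{} = 0
g(4) = mex{0} = 1
g(5) = mex{0} = 1
g(6) = mex{0} = 1
g(7) = mex{0} = 1
g(8) = mex{0,1} = 2
g(9) = mex{0,1} = 2
g(10) = mex{0,1} = 2
So g(10) = 2.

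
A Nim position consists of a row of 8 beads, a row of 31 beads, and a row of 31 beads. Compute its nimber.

Compute the nim-sum pairwise:
8 XOR 31 = 23
23 XOR 31 = 8

8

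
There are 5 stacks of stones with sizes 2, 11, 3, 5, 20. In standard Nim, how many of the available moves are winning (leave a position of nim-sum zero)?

Compute the nim-sum pairwise:
2 ^ 11 = 9
9 ^ 3 = 10
10 ^ 5 = 15
15 ^ 20 = 27
The overall nim-sum is X = 27. A stack of size p has a winning move iff p XOR X < p (reduce it to p XOR X).
  2: 2 XOR 27 = 25 ≥ 2 — no move.
  11: 11 XOR 27 = 16 ≥ 11 — no move.
  3: 3 XOR 27 = 24 ≥ 3 — no move.
  5: 5 XOR 27 = 30 ≥ 5 — no move.
  20: 20 XOR 27 = 15 < 20 — winning move (to 15).
That gives 1 winning move.

1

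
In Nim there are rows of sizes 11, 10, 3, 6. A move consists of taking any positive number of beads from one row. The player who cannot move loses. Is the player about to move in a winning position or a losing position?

Nim-sum: 11 ⊕ 10 ⊕ 3 ⊕ 6 = 4.
The nim-sum is 4 ≠ 0, so this is an N-position: the player to move can win.

Winning position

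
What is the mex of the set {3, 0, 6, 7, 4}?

1

0 is in the set but 1 is not, so the mex is 1.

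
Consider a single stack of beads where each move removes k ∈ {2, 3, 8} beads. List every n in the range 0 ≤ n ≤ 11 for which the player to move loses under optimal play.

Compute g(0), g(1), … for moves {2, 3, 8}:
k:     0  1  2  3  4  5  6  7  8  9 10 11
g(k):  0  0  1  1  2  0  0  1  1  2  0  0
The P-positions (g = 0) in 0..11 are 0, 1, 5, 6, 10, 11.

0, 1, 5, 6, 10, 11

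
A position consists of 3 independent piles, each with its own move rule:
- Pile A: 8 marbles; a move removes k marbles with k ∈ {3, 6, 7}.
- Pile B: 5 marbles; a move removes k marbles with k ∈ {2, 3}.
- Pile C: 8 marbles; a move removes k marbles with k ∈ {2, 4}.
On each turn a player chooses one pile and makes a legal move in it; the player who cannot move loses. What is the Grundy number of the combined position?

3

Build the Grundy sequence for pile A with g(k) = mex{g(k−s) : s ∈ {3, 6, 7}, s ≤ k}:
k:     0  1  2  3  4  5  6  7  8
g(k):  0  0  0  1  1  1  2  2  2
So g(8) = 2.
Grundy values for pile B (subtraction set {2, 3}):
k:     0  1  2  3  4  5
g(k):  0  0  1  1  2  0
So g(5) = 0.
For pile C, compute g(0), g(1), … with moves {2, 4}:
g(0) = mex{} = 0
g(1) = mex{} = 0
g(2) = mex{0} = 1
g(3) = mex{0} = 1
g(4) = mex{0,1} = 2
g(5) = mex{0,1} = 2
g(6) = mex{1,2} = 0
g(7) = mex{1,2} = 0
g(8) = mex{0,2} = 1
So g(8) = 1.
By the Sprague-Grundy theorem, the Grundy value of a sum of independent games is the XOR of the component values.
Combined value = 2 XOR 0 XOR 1 = 3.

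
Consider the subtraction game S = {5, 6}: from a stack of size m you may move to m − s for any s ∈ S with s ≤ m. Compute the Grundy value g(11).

0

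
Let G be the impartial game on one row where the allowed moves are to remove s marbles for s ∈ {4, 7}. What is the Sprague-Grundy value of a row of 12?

Build the Grundy sequence with g(k) = mex{g(k−s) : s ∈ {4, 7}, s ≤ k}:
g(0) = mex{} = 0
g(1) = mex{} = 0
g(2) = mex{} = 0
g(3) = mex{} = 0
g(4) = mex{0} = 1
g(5) = mex{0} = 1
g(6) = mex{0} = 1
g(7) = mex{0} = 1
g(8) = mex{0,1} = 2
g(9) = mex{0,1} = 2
g(10) = mex{0,1} = 2
g(11) = mex{1} = 0
g(12) = mex{1,2} = 0
So g(12) = 0.

0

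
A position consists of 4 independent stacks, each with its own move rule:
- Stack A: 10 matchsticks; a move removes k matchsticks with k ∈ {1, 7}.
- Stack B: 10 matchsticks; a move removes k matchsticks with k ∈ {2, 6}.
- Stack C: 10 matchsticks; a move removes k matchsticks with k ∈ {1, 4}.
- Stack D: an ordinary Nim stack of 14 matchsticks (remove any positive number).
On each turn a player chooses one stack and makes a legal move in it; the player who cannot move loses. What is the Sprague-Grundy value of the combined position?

15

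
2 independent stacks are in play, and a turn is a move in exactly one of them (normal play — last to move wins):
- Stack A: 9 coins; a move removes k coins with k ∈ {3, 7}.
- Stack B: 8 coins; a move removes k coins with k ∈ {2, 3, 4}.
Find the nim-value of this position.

Build the Grundy sequence for stack A with g(k) = mex{g(k−s) : s ∈ {3, 7}, s ≤ k}:
g(0) = mex{} = 0
g(1) = mex{} = 0
g(2) = mex{} = 0
g(3) = mex{0} = 1
g(4) = mex{0} = 1
g(5) = mex{0} = 1
g(6) = mex{1} = 0
g(7) = mex{0,1} = 2
g(8) = mex{0,1} = 2
g(9) = mex{0} = 1
So g(9) = 1.
Grundy values for stack B (subtraction set {2, 3, 4}):
k:     0  1  2  3  4  5  6  7  8
g(k):  0  0  1  1  2  2  0  0  1
So g(8) = 1.
The value of a disjunctive sum is the nim-sum of the parts.
Combined value = 1 ⊕ 1 = 0.

0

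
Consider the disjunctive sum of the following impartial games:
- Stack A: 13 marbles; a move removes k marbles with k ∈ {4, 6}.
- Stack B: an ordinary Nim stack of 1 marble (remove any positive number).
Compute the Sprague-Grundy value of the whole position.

1

Grundy values for stack A (subtraction set {4, 6}):
g(0) = mex{} = 0
g(1) = mex{} = 0
g(2) = mex{} = 0
g(3) = mex{} = 0
g(4) = mex{0} = 1
g(5) = mex{0} = 1
g(6) = mex{0} = 1
g(7) = mex{0} = 1
g(8) = mex{0,1} = 2
g(9) = mex{0,1} = 2
g(10) = mex{1} = 0
g(11) = mex{1} = 0
g(12) = mex{1,2} = 0
g(13) = mex{1,2} = 0
So g(13) = 0.
Stack B is a plain Nim stack of size 1, so its Grundy value is 1.
The value of a disjunctive sum is the nim-sum of the parts.
Combined value = 0 XOR 1 = 1.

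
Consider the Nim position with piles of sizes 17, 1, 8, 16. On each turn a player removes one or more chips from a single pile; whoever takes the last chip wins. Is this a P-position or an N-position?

Write each in binary and XOR column by column:
  10001  (17)
  00001  (1)
  01000  (8)
  10000  (16)
  -----
  01000  (8)
The nim-sum is 8 ≠ 0, so this is an N-position: the player to move can win.

N-position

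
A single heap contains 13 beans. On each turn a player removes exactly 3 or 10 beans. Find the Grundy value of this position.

Compute g(0), g(1), … for moves {3, 10}:
k:     0  1  2  3  4  5  6  7  8  9 10 11 12 13
g(k):  0  0  0  1  1  1  0  0  0  1  1  1  2  0
So g(13) = 0.

0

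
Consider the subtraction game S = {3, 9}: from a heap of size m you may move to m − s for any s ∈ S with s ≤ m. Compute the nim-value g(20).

0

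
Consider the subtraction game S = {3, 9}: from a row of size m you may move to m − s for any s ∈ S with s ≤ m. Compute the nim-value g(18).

Build the Grundy sequence with g(k) = mex{g(k−s) : s ∈ {3, 9}, s ≤ k}:
k:     0  1  2  3  4  5  6  7  8  9 10 11 12 13 14 15 16 17 18
g(k):  0  0  0  1  1  1  0  0  0  1  1  1  0  0  0  1  1  1  0
So g(18) = 0.

0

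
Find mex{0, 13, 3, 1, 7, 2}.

4

The values 0, 1, 2, 3 are all present; 4 is the first non-negative integer missing from the set.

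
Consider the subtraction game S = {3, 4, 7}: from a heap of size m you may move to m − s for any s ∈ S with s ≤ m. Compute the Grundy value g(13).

Build the Grundy sequence with g(k) = mex{g(k−s) : s ∈ {3, 4, 7}, s ≤ k}:
k:     0  1  2  3  4  5  6  7  8  9 10 11 12 13
g(k):  0  0  0  1  1  1  2  2  2  3  0  0  0  1
So g(13) = 1.

1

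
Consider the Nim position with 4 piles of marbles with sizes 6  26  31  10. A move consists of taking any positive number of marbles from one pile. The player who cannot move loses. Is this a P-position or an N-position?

N-position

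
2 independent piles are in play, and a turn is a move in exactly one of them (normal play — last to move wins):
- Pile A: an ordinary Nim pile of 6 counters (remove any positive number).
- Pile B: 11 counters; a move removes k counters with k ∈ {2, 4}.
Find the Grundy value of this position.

4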